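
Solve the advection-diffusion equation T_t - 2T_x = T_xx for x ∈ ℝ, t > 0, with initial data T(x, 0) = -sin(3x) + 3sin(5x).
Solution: Moving frame: η = x + 2t, σ = t, T = u(η,σ), so T_t = u_σ + 2u_η and T_xx = u_ηη.
Hence T_t - 2T_x = u_σ and the PDE becomes the heat equation u_σ = u_ηη on η ∈ ℝ.
Initial data: u(η,0) = T(η,0) = -sin(3η) + 3sin(5η). Each mode sin(nη) decays as exp(-n²σ) on ℝ, so u(η,σ) = Σ c_n exp(-n²σ) sin(nη) with c_3=-1, c_5=3: u(η,σ) = -exp(-9σ)sin(3η) + 3exp(-25σ)sin(5η).
Substituting back: T(x,t) = u(x + 2t, t).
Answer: T(x, t) = -exp(-9t)sin(6t + 3x) + 3exp(-25t)sin(10t + 5x)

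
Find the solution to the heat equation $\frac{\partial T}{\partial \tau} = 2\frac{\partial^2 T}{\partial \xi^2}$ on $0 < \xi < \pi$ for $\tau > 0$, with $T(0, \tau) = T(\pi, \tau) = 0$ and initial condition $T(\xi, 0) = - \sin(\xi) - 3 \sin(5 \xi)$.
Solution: Using separation of variables $T = X(\xi)G(\tau)$:
Eigenfunctions: $\sin(n\xi)$, $n = 1, 2, 3, \ldots$
General solution: $T(\xi, \tau) = \sum c_n \sin(n\xi) e^{-2n^2 \tau}$
Matching $T(\xi,0) = - \sin(\xi) - 3 \sin(5 \xi)$ term by term: $c_1=-1, c_5=-3$.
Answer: $T(\xi, \tau) = - e^{-2 \tau} \sin(\xi) - 3 e^{-50 \tau} \sin(5 \xi)$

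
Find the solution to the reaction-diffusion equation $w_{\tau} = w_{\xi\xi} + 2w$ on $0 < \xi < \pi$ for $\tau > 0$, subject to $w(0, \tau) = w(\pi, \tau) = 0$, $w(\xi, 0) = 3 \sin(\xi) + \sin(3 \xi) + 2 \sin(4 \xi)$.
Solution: Substitute $w = e^{2\tau}u$.
Then $w_{\tau} = e^{2\tau}(u_{\tau} + 2u)$, $w_{\xi\xi} = e^{2\tau}u_{\xi\xi}$; substituting and dividing by $e^{2\tau}$, the lower-order terms cancel: $u_{\tau} = u_{\xi\xi}$ (standard heat equation).
Data for $u$: $u(\xi,0) = w(\xi,0) = 3 \sin(\xi) + \sin(3 \xi) + 2 \sin(4 \xi)$. The boundary conditions carry over: $u(0,\tau) = u(\pi,\tau) = 0$.
Separating variables: $u = \sum c_n e^{-n^2\tau} \sin(n\xi)$. From $u(\xi,0) = 3 \sin(\xi) + \sin(3 \xi) + 2 \sin(4 \xi)$: $c_1=3, c_3=1, c_4=2$.
So $u(\xi,\tau) = 3 e^{-\tau} \sin(\xi) + e^{-9 \tau} \sin(3 \xi) + 2 e^{-16 \tau} \sin(4 \xi)$, and $w(\xi,\tau) = e^{2\tau}u(\xi,\tau)$.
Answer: $w(\xi, \tau) = 3 e^{\tau} \sin(\xi) + e^{-7 \tau} \sin(3 \xi) + 2 e^{-14 \tau} \sin(4 \xi)$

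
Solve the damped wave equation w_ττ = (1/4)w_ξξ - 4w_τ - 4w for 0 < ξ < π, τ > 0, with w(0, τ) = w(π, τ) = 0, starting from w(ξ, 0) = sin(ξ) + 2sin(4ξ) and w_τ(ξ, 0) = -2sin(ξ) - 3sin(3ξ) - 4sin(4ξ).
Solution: Substitute w = exp(-2τ)u.
Then w_τ = exp(-2τ)(u_τ - 2u), w_ττ = exp(-2τ)(u_ττ - 4u_τ + 4u), w_ξξ = exp(-2τ)u_ξξ; substituting and dividing by exp(-2τ), the lower-order terms cancel: u_ττ = (1/4)u_ξξ (standard wave equation).
Data for u: u(ξ,0) = w(ξ,0) = sin(ξ) + 2sin(4ξ); u_τ(ξ,0) = w_τ(ξ,0) + 2w(ξ,0) = -3sin(3ξ). The boundary conditions carry over: u(0,τ) = u(π,τ) = 0.
Separating variables: u = Σ [A_n cos(ω_n τ) + B_n sin(ω_n τ)] sin(nξ), ω_n = n/2. From ICs (B_n = velocity coefficient / ω_n): A_1=1, A_4=2, B_3=-2.
So u(ξ,τ) = sin(ξ)cos(τ/2) - 2sin(3ξ)sin(3τ/2) + 2sin(4ξ)cos(2τ), and w(ξ,τ) = exp(-2τ)u(ξ,τ).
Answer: w(ξ, τ) = exp(-2τ)sin(ξ)cos(τ/2) - 2exp(-2τ)sin(3ξ)sin(3τ/2) + 2exp(-2τ)sin(4ξ)cos(2τ)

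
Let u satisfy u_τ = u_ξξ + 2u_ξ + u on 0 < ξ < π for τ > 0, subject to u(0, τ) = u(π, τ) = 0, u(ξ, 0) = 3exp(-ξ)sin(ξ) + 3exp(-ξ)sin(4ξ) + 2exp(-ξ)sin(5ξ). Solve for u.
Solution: Substitute u = exp(-ξ)w, i.e. w = exp(ξ)u.
By the product rule, u_ξ = exp(-ξ)(w_ξ - w), u_ξξ = exp(-ξ)(w_ξξ - 2w_ξ + w), u_τ = exp(-ξ)w_τ.
Substituting into the PDE and dividing by exp(-ξ): w_τ = (w_ξξ - 2w_ξ + w) + 2(w_ξ - w) + w.
The lower-order terms cancel, leaving the standard heat equation w_τ = w_ξξ.
Initial data for w: w(ξ,0) = exp(ξ)u(ξ,0) = 3sin(ξ) + 3sin(4ξ) + 2sin(5ξ). The boundary conditions carry over: w(0,τ) = w(π,τ) = 0.
Solve for w:
  Using separation of variables w = X(ξ)T(τ):
  Eigenfunctions: sin(nξ), n = 1, 2, 3, ...
  General solution: w(ξ, τ) = Σ c_n sin(nξ) exp(-n² τ)
  Matching w(ξ,0) = 3sin(ξ) + 3sin(4ξ) + 2sin(5ξ) term by term: c_1=3, c_4=3, c_5=2.
Hence w(ξ,τ) = 3exp(-τ)sin(ξ) + 3exp(-16τ)sin(4ξ) + 2exp(-25τ)sin(5ξ).
Transform back: u(ξ,τ) = exp(-ξ)w(ξ,τ).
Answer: u(ξ, τ) = 3exp(-ξ)exp(-τ)sin(ξ) + 3exp(-ξ)exp(-16τ)sin(4ξ) + 2exp(-ξ)exp(-25τ)sin(5ξ)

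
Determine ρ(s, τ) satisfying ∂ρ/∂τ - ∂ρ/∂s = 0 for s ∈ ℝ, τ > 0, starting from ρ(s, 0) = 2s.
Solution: By method of characteristics (waves move left with speed 1):
Along characteristics s + τ = const, ρ is constant, so ρ(s,τ) = f(s + τ) with f = ρ(·, 0).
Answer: ρ(s, τ) = 2s + 2τ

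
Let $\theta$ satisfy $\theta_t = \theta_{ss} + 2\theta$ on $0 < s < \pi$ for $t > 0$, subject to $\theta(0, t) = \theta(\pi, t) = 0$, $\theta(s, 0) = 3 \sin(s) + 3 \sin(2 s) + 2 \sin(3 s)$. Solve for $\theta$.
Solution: Substitute $\theta = e^{2t}u$, i.e. $u = e^{-2t}\theta$.
By the product rule, $\theta_t = e^{2t}(u_t + 2u)$, $\theta_{ss} = e^{2t}u_{ss}$.
Substituting into the PDE and dividing by $e^{2t}$: $u_t + 2u = u_{ss} + 2u$.
The lower-order terms cancel, leaving the standard heat equation $u_t = u_{ss}$.
Initial data for $u$: $u(s,0) = \theta(s,0) = 3 \sin(s) + 3 \sin(2 s) + 2 \sin(3 s)$. The boundary conditions carry over: $u(0,t) = u(\pi,t) = 0$.
Solve for $u$:
  Using separation of variables $u = X(s)G(t)$:
  Eigenfunctions: $\sin(ns)$, $n = 1, 2, 3, \ldots$
  General solution: $u(s, t) = \sum c_n \sin(ns) e^{-n^2 t}$
  Matching $u(s,0) = 3 \sin(s) + 3 \sin(2 s) + 2 \sin(3 s)$ term by term: $c_1=3, c_2=3, c_3=2$.
Hence $u(s,t) = 3 e^{-t} \sin(s) + 3 e^{-4 t} \sin(2 s) + 2 e^{-9 t} \sin(3 s)$.
Transform back: $\theta(s,t) = e^{2t}u(s,t)$.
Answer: $\theta(s, t) = 3 e^{t} \sin(s) + 3 e^{-2 t} \sin(2 s) + 2 e^{-7 t} \sin(3 s)$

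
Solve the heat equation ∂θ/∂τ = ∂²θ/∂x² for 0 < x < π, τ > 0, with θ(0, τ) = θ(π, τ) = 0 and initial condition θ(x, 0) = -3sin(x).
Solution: Separating variables: θ = Σ c_n exp(-n²τ) sin(nx). From θ(x,0) = -3sin(x): c_1=-3.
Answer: θ(x, τ) = -3exp(-τ)sin(x)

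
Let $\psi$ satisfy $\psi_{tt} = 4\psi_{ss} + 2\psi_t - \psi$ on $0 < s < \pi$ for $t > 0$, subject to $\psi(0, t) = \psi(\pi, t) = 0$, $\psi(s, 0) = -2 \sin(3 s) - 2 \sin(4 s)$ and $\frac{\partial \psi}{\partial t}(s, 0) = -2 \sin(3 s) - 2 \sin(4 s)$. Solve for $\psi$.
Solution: Substitute $\psi = e^{t}u$.
Then $\psi_t = e^{t}(u_t + u)$, $\psi_{tt} = e^{t}(u_{tt} + 2u_t + u)$, $\psi_{ss} = e^{t}u_{ss}$; substituting and dividing by $e^{t}$, the lower-order terms cancel: $u_{tt} = 4u_{ss}$ (standard wave equation).
Data for $u$: $u(s,0) = \psi(s,0) = -2 \sin(3 s) - 2 \sin(4 s)$; $u_t(s,0) = \psi_t(s,0) - \psi(s,0) = 0$. The boundary conditions carry over: $u(0,t) = u(\pi,t) = 0$.
Separating variables: $u = \sum [A_n \cos(\omega_n t) + B_n \sin(\omega_n t)] \sin(ns)$, $\omega_n = 2n$. From ICs: $A_3=-2, A_4=-2$.
So $u(s,t) = -2 \sin(3 s) \cos(6 t) - 2 \sin(4 s) \cos(8 t)$, and $\psi(s,t) = e^{t}u(s,t)$.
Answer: $\psi(s, t) = -2 e^{t} \sin(3 s) \cos(6 t) - 2 e^{t} \sin(4 s) \cos(8 t)$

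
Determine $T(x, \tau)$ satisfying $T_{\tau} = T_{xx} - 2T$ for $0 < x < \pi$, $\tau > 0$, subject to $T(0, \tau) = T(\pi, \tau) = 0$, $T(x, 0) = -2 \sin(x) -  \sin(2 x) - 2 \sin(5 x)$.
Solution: Substitute $T = e^{-2\tau}u$.
Then $T_{\tau} = e^{-2\tau}(u_{\tau} - 2u)$, $T_{xx} = e^{-2\tau}u_{xx}$; substituting and dividing by $e^{-2\tau}$, the lower-order terms cancel: $u_{\tau} = u_{xx}$ (standard heat equation).
Data for $u$: $u(x,0) = T(x,0) = -2 \sin(x) - \sin(2 x) - 2 \sin(5 x)$. The boundary conditions carry over: $u(0,\tau) = u(\pi,\tau) = 0$.
Separating variables: $u = \sum c_n e^{-n^2\tau} \sin(nx)$. From $u(x,0) = -2 \sin(x) - \sin(2 x) - 2 \sin(5 x)$: $c_1=-2, c_2=-1, c_5=-2$.
So $u(x,\tau) = -2 e^{-\tau} \sin(x) - e^{-4 \tau} \sin(2 x) - 2 e^{-25 \tau} \sin(5 x)$, and $T(x,\tau) = e^{-2\tau}u(x,\tau)$.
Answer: $T(x, \tau) = -2 e^{-3 \tau} \sin(x) -  e^{-6 \tau} \sin(2 x) - 2 e^{-27 \tau} \sin(5 x)$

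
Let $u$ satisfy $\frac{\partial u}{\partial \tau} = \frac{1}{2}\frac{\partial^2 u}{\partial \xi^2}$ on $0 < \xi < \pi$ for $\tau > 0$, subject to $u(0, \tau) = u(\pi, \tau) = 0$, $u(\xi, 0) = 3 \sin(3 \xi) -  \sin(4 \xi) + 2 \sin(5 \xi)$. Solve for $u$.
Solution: Using separation of variables $u = X(\xi)T(\tau)$:
Eigenfunctions: $\sin(n\xi)$, $n = 1, 2, 3, \ldots$
General solution: $u(\xi, \tau) = \sum c_n \sin(n\xi) e^{-n^2 \tau/2}$
Matching $u(\xi,0) = 3 \sin(3 \xi) - \sin(4 \xi) + 2 \sin(5 \xi)$ term by term: $c_3=3, c_4=-1, c_5=2$.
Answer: $u(\xi, \tau) = - e^{-8 \tau} \sin(4 \xi) + 3 e^{-9 \tau/2} \sin(3 \xi) + 2 e^{-25 \tau/2} \sin(5 \xi)$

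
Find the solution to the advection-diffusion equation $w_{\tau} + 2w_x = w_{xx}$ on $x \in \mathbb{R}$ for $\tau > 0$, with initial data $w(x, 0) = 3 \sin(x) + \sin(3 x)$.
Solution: Moving frame: $\eta = x - 2\tau$, $\sigma = \tau$, $w = u(\eta,\sigma)$, so $w_{\tau} = u_{\sigma} - 2u_{\eta}$ and $w_{xx} = u_{\eta\eta}$.
Hence $w_{\tau} + 2w_x = u_{\sigma}$ and the PDE becomes the heat equation $u_{\sigma} = u_{\eta\eta}$ on $\eta \in \mathbb{R}$.
Initial data: $u(\eta,0) = w(\eta,0) = 3 \sin(\eta) + \sin(3 \eta)$. Each mode $\sin(n\eta)$ decays as $e^{-n^2\sigma}$ on $\mathbb{R}$, so $u(\eta,\sigma) = \sum c_n e^{-n^2\sigma} \sin(n\eta)$ with $c_1=3, c_3=1$: $u(\eta,\sigma) = 3 e^{-\sigma} \sin(\eta) + e^{-9 \sigma} \sin(3 \eta)$.
Substituting back: $w(x,\tau) = u(x - 2\tau, \tau)$.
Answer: $w(x, \tau) = -3 e^{-\tau} \sin(2 \tau - x) -  e^{-9 \tau} \sin(6 \tau - 3 x)$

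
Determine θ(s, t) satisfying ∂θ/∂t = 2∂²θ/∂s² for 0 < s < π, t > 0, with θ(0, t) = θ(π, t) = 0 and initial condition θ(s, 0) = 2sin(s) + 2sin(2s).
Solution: Using separation of variables θ = X(s)G(t):
Eigenfunctions: sin(ns), n = 1, 2, 3, ...
General solution: θ(s, t) = Σ c_n sin(ns) exp(-2n² t)
Matching θ(s,0) = 2sin(s) + 2sin(2s) term by term: c_1=2, c_2=2.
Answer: θ(s, t) = 2exp(-2t)sin(s) + 2exp(-8t)sin(2s)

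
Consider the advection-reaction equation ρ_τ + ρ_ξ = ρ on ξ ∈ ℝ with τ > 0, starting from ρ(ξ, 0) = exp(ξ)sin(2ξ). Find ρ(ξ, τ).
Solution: Substitute ρ = exp(ξ)u.
Then ρ_ξ = exp(ξ)(u_ξ + u), ρ_τ = exp(ξ)u_τ; substituting and dividing by exp(ξ), the lower-order terms cancel: u_τ + u_ξ = 0 (standard advection equation).
Data for u: u(ξ,0) = exp(-ξ)ρ(ξ,0) = sin(2ξ).
By characteristics (dξ/dτ = 1), u(ξ,τ) = f(ξ - τ) with f = u(·, 0).
So u(ξ,τ) = sin(2ξ - 2τ), and ρ(ξ,τ) = exp(ξ)u(ξ,τ).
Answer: ρ(ξ, τ) = exp(ξ)sin(2ξ - 2τ)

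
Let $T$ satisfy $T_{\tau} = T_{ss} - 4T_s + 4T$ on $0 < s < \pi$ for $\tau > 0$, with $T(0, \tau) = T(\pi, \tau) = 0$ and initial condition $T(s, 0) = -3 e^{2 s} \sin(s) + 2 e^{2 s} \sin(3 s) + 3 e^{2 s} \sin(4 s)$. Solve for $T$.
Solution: Substitute $T = e^{2s}u$.
Then $T_s = e^{2s}(u_s + 2u)$, $T_{ss} = e^{2s}(u_{ss} + 4u_s + 4u)$, $T_{\tau} = e^{2s}u_{\tau}$; substituting and dividing by $e^{2s}$, the lower-order terms cancel: $u_{\tau} = u_{ss}$ (standard heat equation).
Data for $u$: $u(s,0) = e^{-2s}T(s,0) = -3 \sin(s) + 2 \sin(3 s) + 3 \sin(4 s)$. The boundary conditions carry over: $u(0,\tau) = u(\pi,\tau) = 0$.
Separating variables: $u = \sum c_n e^{-n^2\tau} \sin(ns)$. From $u(s,0) = -3 \sin(s) + 2 \sin(3 s) + 3 \sin(4 s)$: $c_1=-3, c_3=2, c_4=3$.
So $u(s,\tau) = -3 e^{-\tau} \sin(s) + 2 e^{-9 \tau} \sin(3 s) + 3 e^{-16 \tau} \sin(4 s)$, and $T(s,\tau) = e^{2s}u(s,\tau)$.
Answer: $T(s, \tau) = -3 e^{-\tau} e^{2 s} \sin(s) + 2 e^{-9 \tau} e^{2 s} \sin(3 s) + 3 e^{-16 \tau} e^{2 s} \sin(4 s)$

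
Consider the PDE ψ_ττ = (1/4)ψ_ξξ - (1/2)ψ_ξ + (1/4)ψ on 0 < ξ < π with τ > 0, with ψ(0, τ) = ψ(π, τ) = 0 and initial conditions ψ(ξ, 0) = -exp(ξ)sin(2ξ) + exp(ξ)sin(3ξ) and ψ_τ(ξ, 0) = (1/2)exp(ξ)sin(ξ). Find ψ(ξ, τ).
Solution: Substitute ψ = exp(ξ)u.
Then ψ_ξ = exp(ξ)(u_ξ + u), ψ_ξξ = exp(ξ)(u_ξξ + 2u_ξ + u), ψ_ττ = exp(ξ)u_ττ; substituting and dividing by exp(ξ), the lower-order terms cancel: u_ττ = (1/4)u_ξξ (standard wave equation).
Data for u: u(ξ,0) = exp(-ξ)ψ(ξ,0) = -sin(2ξ) + sin(3ξ); u_τ(ξ,0) = exp(-ξ)ψ_τ(ξ,0) = (1/2)sin(ξ). The boundary conditions carry over: u(0,τ) = u(π,τ) = 0.
Separating variables: u = Σ [A_n cos(ω_n τ) + B_n sin(ω_n τ)] sin(nξ), ω_n = n/2. From ICs (B_n = velocity coefficient / ω_n): A_2=-1, A_3=1, B_1=1.
So u(ξ,τ) = sin(ξ)sin(τ/2) - sin(2ξ)cos(τ) + sin(3ξ)cos(3τ/2), and ψ(ξ,τ) = exp(ξ)u(ξ,τ).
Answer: ψ(ξ, τ) = exp(ξ)sin(ξ)sin(τ/2) - exp(ξ)sin(2ξ)cos(τ) + exp(ξ)sin(3ξ)cos(3τ/2)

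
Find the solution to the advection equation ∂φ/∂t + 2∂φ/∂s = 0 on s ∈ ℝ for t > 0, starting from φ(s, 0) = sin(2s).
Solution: By characteristics (ds/dt = 2), φ(s,t) = f(s - 2t) with f = φ(·, 0).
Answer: φ(s, t) = sin(2s - 4t)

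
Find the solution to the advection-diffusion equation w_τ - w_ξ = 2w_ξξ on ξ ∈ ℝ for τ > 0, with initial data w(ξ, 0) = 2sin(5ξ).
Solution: Moving frame: η = ξ + τ, σ = τ, w = u(η,σ), so w_τ = u_σ + u_η and w_ξξ = u_ηη.
Hence w_τ - w_ξ = u_σ and the PDE becomes the heat equation u_σ = 2u_ηη on η ∈ ℝ.
Initial data: u(η,0) = w(η,0) = 2sin(5η). Each mode sin(nη) decays as exp(-2n²σ) on ℝ, so u(η,σ) = Σ c_n exp(-2n²σ) sin(nη) with c_5=2: u(η,σ) = 2exp(-50σ)sin(5η).
Substituting back: w(ξ,τ) = u(ξ + τ, τ).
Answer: w(ξ, τ) = 2exp(-50τ)sin(5ξ + 5τ)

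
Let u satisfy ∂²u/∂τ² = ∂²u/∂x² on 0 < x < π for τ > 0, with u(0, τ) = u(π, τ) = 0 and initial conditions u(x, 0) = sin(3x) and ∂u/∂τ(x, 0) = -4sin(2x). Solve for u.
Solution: Using separation of variables u = X(x)T(τ):
Eigenfunctions: sin(nx), n = 1, 2, 3, ...
General solution: u(x, τ) = Σ [A_n cos(n τ) + B_n sin(n τ)] sin(nx)
From u(x,0) = sin(3x): A_3=1. From u_τ(x,0) = -4sin(2x), using u_τ(x,0) = Σ ω_n B_n sin(nx) with ω_n = n: B_2 = (-4)/2 = -2.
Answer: u(x, τ) = -2sin(2x)sin(2τ) + sin(3x)cos(3τ)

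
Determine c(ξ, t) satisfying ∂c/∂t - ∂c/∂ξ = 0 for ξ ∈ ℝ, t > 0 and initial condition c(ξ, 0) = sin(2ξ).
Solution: By method of characteristics (waves move left with speed 1):
Along characteristics ξ + t = const, c is constant, so c(ξ,t) = f(ξ + t) with f = c(·, 0).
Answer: c(ξ, t) = sin(2t + 2ξ)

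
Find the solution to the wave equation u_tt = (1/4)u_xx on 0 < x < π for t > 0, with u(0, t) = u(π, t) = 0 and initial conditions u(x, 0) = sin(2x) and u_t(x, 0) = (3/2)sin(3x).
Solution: Separating variables: u = Σ [A_n cos(ω_n t) + B_n sin(ω_n t)] sin(nx), ω_n = n/2. From ICs (B_n = velocity coefficient / ω_n): A_2=1, B_3=1.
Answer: u(x, t) = sin(3t/2)sin(3x) + sin(2x)cos(t)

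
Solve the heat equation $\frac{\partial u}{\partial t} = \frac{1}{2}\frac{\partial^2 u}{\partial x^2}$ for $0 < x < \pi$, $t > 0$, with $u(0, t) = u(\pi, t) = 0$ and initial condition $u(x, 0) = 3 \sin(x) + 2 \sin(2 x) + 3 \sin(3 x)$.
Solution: Separating variables: $u = \sum c_n e^{-n^2t/2} \sin(nx)$. From $u(x,0) = 3 \sin(x) + 2 \sin(2 x) + 3 \sin(3 x)$: $c_1=3, c_2=2, c_3=3$.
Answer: $u(x, t) = 2 e^{-2 t} \sin(2 x) + 3 e^{-t/2} \sin(x) + 3 e^{-9 t/2} \sin(3 x)$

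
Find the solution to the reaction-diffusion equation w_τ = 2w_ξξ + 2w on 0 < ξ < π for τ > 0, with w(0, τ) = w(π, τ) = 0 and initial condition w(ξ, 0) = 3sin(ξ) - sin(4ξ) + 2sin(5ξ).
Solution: Substitute w = exp(2τ)u, i.e. u = exp(-2τ)w.
By the product rule, w_τ = exp(2τ)(u_τ + 2u), w_ξξ = exp(2τ)u_ξξ.
Substituting into the PDE and dividing by exp(2τ): u_τ + 2u = 2u_ξξ + 2u.
The lower-order terms cancel, leaving the standard heat equation u_τ = 2u_ξξ.
Initial data for u: u(ξ,0) = w(ξ,0) = 3sin(ξ) - sin(4ξ) + 2sin(5ξ). The boundary conditions carry over: u(0,τ) = u(π,τ) = 0.
Solve for u:
  Using separation of variables u = X(ξ)T(τ):
  Eigenfunctions: sin(nξ), n = 1, 2, 3, ...
  General solution: u(ξ, τ) = Σ c_n sin(nξ) exp(-2n² τ)
  Matching u(ξ,0) = 3sin(ξ) - sin(4ξ) + 2sin(5ξ) term by term: c_1=3, c_4=-1, c_5=2.
Hence u(ξ,τ) = 3exp(-2τ)sin(ξ) - exp(-32τ)sin(4ξ) + 2exp(-50τ)sin(5ξ).
Transform back: w(ξ,τ) = exp(2τ)u(ξ,τ).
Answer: w(ξ, τ) = 3sin(ξ) - exp(-30τ)sin(4ξ) + 2exp(-48τ)sin(5ξ)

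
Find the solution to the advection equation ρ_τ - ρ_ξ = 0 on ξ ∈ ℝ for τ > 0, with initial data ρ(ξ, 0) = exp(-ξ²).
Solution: By characteristics (dξ/dτ = -1), ρ(ξ,τ) = f(ξ + τ) with f = ρ(·, 0).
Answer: ρ(ξ, τ) = exp(-(ξ + τ)²)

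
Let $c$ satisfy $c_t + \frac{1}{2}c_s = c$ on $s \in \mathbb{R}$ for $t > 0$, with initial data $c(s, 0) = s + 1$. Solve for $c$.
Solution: Substitute $c = e^{t}u$, i.e. $u = e^{-t}c$.
By the product rule, $c_t = e^{t}(u_t + u)$, $c_s = e^{t}u_s$.
Substituting into the PDE and dividing by $e^{t}$: $u_t + u + \frac{1}{2}u_s = u$.
The lower-order terms cancel, leaving the standard advection equation $u_t + \frac{1}{2}u_s = 0$.
Initial data for $u$: $u(s,0) = c(s,0) = s + 1$.
Solve for $u$:
  By method of characteristics (waves move right with speed 1/2):
  Along characteristics $s - \frac{1}{2}t =$ const, $u$ is constant, so $u(s,t) = f(s - \frac{1}{2}t)$ with $f = u( \cdot , 0)$.
Hence $u(s,t) = s - \frac{1}{2} t + 1$.
Transform back: $c(s,t) = e^{t}u(s,t)$.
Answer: $c(s, t) = s e^{t} - \frac{1}{2} t e^{t} + e^{t}$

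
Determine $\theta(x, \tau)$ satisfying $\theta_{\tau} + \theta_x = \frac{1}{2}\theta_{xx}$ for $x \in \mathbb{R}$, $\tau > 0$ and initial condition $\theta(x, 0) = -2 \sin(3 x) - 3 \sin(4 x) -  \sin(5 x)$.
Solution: Moving frame: $\eta = x - \tau$, $\sigma = \tau$, $\theta = u(\eta,\sigma)$, so $\theta_{\tau} = u_{\sigma} - u_{\eta}$ and $\theta_{xx} = u_{\eta\eta}$.
Hence $\theta_{\tau} + \theta_x = u_{\sigma}$ and the PDE becomes the heat equation $u_{\sigma} = \frac{1}{2}u_{\eta\eta}$ on $\eta \in \mathbb{R}$.
Initial data: $u(\eta,0) = \theta(\eta,0) = -2 \sin(3 \eta) - 3 \sin(4 \eta) - \sin(5 \eta)$. Each mode $\sin(n\eta)$ decays as $e^{-n^2\sigma/2}$ on $\mathbb{R}$, so $u(\eta,\sigma) = \sum c_n e^{-n^2\sigma/2} \sin(n\eta)$ with $c_3=-2, c_4=-3, c_5=-1$: $u(\eta,\sigma) = -3 e^{-8 \sigma} \sin(4 \eta) - 2 e^{-9 \sigma/2} \sin(3 \eta) - e^{-25 \sigma/2} \sin(5 \eta)$.
Substituting back: $\theta(x,\tau) = u(x - \tau, \tau)$.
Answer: $\theta(x, \tau) = 3 e^{-8 \tau} \sin(4 \tau - 4 x) + 2 e^{-9 \tau/2} \sin(3 \tau - 3 x) + e^{-25 \tau/2} \sin(5 \tau - 5 x)$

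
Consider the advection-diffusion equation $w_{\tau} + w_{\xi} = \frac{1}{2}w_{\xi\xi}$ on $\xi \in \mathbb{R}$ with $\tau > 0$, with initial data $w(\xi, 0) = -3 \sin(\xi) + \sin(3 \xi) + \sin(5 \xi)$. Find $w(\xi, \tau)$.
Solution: Moving frame: $\eta = \xi - \tau$, $\sigma = \tau$, $w = u(\eta,\sigma)$, so $w_{\tau} = u_{\sigma} - u_{\eta}$ and $w_{\xi\xi} = u_{\eta\eta}$.
Hence $w_{\tau} + w_{\xi} = u_{\sigma}$ and the PDE becomes the heat equation $u_{\sigma} = \frac{1}{2}u_{\eta\eta}$ on $\eta \in \mathbb{R}$.
Initial data: $u(\eta,0) = w(\eta,0) = -3 \sin(\eta) + \sin(3 \eta) + \sin(5 \eta)$. Each mode $\sin(n\eta)$ decays as $e^{-n^2\sigma/2}$ on $\mathbb{R}$, so $u(\eta,\sigma) = \sum c_n e^{-n^2\sigma/2} \sin(n\eta)$ with $c_1=-3, c_3=1, c_5=1$: $u(\eta,\sigma) = -3 e^{-\sigma/2} \sin(\eta) + e^{-9 \sigma/2} \sin(3 \eta) + e^{-25 \sigma/2} \sin(5 \eta)$.
Substituting back: $w(\xi,\tau) = u(\xi - \tau, \tau)$.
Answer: $w(\xi, \tau) = 3 e^{-\tau/2} \sin(\tau - \xi) -  e^{-9 \tau/2} \sin(3 \tau - 3 \xi) -  e^{-25 \tau/2} \sin(5 \tau - 5 \xi)$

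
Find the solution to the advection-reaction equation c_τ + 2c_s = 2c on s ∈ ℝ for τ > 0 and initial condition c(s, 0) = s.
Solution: Substitute c = exp(2τ)u, i.e. u = exp(-2τ)c.
By the product rule, c_τ = exp(2τ)(u_τ + 2u), c_s = exp(2τ)u_s.
Substituting into the PDE and dividing by exp(2τ): u_τ + 2u + 2u_s = 2u.
The lower-order terms cancel, leaving the standard advection equation u_τ + 2u_s = 0.
Initial data for u: u(s,0) = c(s,0) = s.
Solve for u:
  By method of characteristics (waves move right with speed 2):
  Along characteristics s - 2τ = const, u is constant, so u(s,τ) = f(s - 2τ) with f = u(·, 0).
Hence u(s,τ) = s - 2τ.
Transform back: c(s,τ) = exp(2τ)u(s,τ).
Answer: c(s, τ) = sexp(2τ) - 2τexp(2τ)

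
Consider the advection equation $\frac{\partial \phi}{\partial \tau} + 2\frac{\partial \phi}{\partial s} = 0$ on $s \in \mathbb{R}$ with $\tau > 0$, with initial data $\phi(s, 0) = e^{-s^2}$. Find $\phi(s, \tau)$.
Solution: By method of characteristics (waves move right with speed 2):
Along characteristics $s - 2\tau =$ const, $\phi$ is constant, so $\phi(s,\tau) = f(s - 2\tau)$ with $f = \phi( \cdot , 0)$.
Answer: $\phi(s, \tau) = e^{-(-2 \tau + s)^2}$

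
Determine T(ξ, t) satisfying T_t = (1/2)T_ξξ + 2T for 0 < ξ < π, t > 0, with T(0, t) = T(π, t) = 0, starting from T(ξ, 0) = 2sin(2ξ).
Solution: Substitute T = exp(2t)u.
Then T_t = exp(2t)(u_t + 2u), T_ξξ = exp(2t)u_ξξ; substituting and dividing by exp(2t), the lower-order terms cancel: u_t = (1/2)u_ξξ (standard heat equation).
Data for u: u(ξ,0) = T(ξ,0) = 2sin(2ξ). The boundary conditions carry over: u(0,t) = u(π,t) = 0.
Separating variables: u = Σ c_n exp(-n²t/2) sin(nξ). From u(ξ,0) = 2sin(2ξ): c_2=2.
So u(ξ,t) = 2exp(-2t)sin(2ξ), and T(ξ,t) = exp(2t)u(ξ,t).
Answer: T(ξ, t) = 2sin(2ξ)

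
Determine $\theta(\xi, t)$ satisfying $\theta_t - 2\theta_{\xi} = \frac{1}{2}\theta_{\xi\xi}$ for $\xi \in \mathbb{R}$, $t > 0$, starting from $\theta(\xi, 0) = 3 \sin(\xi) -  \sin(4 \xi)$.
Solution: Moving frame: $\eta = \xi + 2t$, $\sigma = t$, $\theta = u(\eta,\sigma)$, so $\theta_t = u_{\sigma} + 2u_{\eta}$ and $\theta_{\xi\xi} = u_{\eta\eta}$.
Hence $\theta_t - 2\theta_{\xi} = u_{\sigma}$ and the PDE becomes the heat equation $u_{\sigma} = \frac{1}{2}u_{\eta\eta}$ on $\eta \in \mathbb{R}$.
Initial data: $u(\eta,0) = \theta(\eta,0) = 3 \sin(\eta) - \sin(4 \eta)$. Each mode $\sin(n\eta)$ decays as $e^{-n^2\sigma/2}$ on $\mathbb{R}$, so $u(\eta,\sigma) = \sum c_n e^{-n^2\sigma/2} \sin(n\eta)$ with $c_1=3, c_4=-1$: $u(\eta,\sigma) = - e^{-8 \sigma} \sin(4 \eta) + 3 e^{-\sigma/2} \sin(\eta)$.
Substituting back: $\theta(\xi,t) = u(\xi + 2t, t)$.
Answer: $\theta(\xi, t) = - e^{-8 t} \sin(4 \xi + 8 t) + 3 e^{-t/2} \sin(\xi + 2 t)$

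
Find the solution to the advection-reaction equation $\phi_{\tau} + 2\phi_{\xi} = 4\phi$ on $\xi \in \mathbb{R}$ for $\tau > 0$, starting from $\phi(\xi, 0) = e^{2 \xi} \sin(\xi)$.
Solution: Substitute $\phi = e^{2\xi}u$.
Then $\phi_{\xi} = e^{2\xi}(u_{\xi} + 2u)$, $\phi_{\tau} = e^{2\xi}u_{\tau}$; substituting and dividing by $e^{2\xi}$, the lower-order terms cancel: $u_{\tau} + 2u_{\xi} = 0$ (standard advection equation).
Data for $u$: $u(\xi,0) = e^{-2\xi}\phi(\xi,0) = \sin(\xi)$.
By characteristics ($d\xi/d\tau = 2$), $u(\xi,\tau) = f(\xi - 2\tau)$ with $f = u( \cdot , 0)$.
So $u(\xi,\tau) = \sin(\xi - 2 \tau)$, and $\phi(\xi,\tau) = e^{2\xi}u(\xi,\tau)$.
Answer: $\phi(\xi, \tau) = - e^{2 \xi} \sin(2 \tau - \xi)$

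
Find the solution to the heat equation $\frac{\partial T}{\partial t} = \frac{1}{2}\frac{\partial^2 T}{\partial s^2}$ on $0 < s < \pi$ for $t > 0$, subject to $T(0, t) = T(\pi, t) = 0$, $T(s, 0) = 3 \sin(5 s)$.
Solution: Separating variables: $T = \sum c_n e^{-n^2t/2} \sin(ns)$. From $T(s,0) = 3 \sin(5 s)$: $c_5=3$.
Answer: $T(s, t) = 3 e^{-25 t/2} \sin(5 s)$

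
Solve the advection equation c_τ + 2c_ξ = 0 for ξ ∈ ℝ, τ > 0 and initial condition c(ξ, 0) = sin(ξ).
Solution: By method of characteristics (waves move right with speed 2):
Along characteristics ξ - 2τ = const, c is constant, so c(ξ,τ) = f(ξ - 2τ) with f = c(·, 0).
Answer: c(ξ, τ) = sin(ξ - 2τ)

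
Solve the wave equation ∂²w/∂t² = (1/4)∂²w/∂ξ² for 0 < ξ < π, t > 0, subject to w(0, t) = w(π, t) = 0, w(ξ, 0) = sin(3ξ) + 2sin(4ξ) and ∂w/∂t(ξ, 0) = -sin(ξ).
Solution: Separating variables: w = Σ [A_n cos(ω_n t) + B_n sin(ω_n t)] sin(nξ), ω_n = n/2. From ICs (B_n = velocity coefficient / ω_n): A_3=1, A_4=2, B_1=-2.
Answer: w(ξ, t) = -2sin(t/2)sin(ξ) + sin(3ξ)cos(3t/2) + 2sin(4ξ)cos(2t)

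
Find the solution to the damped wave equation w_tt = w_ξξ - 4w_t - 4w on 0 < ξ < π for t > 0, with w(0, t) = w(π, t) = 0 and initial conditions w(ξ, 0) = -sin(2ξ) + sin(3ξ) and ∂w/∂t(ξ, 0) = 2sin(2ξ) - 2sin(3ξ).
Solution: Substitute w = exp(-2t)u, i.e. u = exp(2t)w.
By the product rule, w_t = exp(-2t)(u_t - 2u), w_tt = exp(-2t)(u_tt - 4u_t + 4u), w_ξξ = exp(-2t)u_ξξ.
Substituting into the PDE and dividing by exp(-2t): u_tt - 4u_t + 4u = u_ξξ - 4(u_t - 2u) - 4u.
The lower-order terms cancel, leaving the standard wave equation u_tt = u_ξξ.
Initial data for u: u(ξ,0) = w(ξ,0) = -sin(2ξ) + sin(3ξ); u_t(ξ,0) = w_t(ξ,0) + 2w(ξ,0) = 0. The boundary conditions carry over: u(0,t) = u(π,t) = 0.
Solve for u:
  Using separation of variables u = X(ξ)T(t):
  Eigenfunctions: sin(nξ), n = 1, 2, 3, ...
  General solution: u(ξ, t) = Σ [A_n cos(n t) + B_n sin(n t)] sin(nξ)
  From u(ξ,0) = -sin(2ξ) + sin(3ξ): A_2=-1, A_3=1. From u_t(ξ,0) = 0: all B_n = 0.
Hence u(ξ,t) = -sin(2ξ)cos(2t) + sin(3ξ)cos(3t).
Transform back: w(ξ,t) = exp(-2t)u(ξ,t).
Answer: w(ξ, t) = -exp(-2t)sin(2ξ)cos(2t) + exp(-2t)sin(3ξ)cos(3t)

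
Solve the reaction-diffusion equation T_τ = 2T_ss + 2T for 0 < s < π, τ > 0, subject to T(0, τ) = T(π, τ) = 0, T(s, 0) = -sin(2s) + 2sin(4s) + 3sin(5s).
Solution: Substitute T = exp(2τ)u.
Then T_τ = exp(2τ)(u_τ + 2u), T_ss = exp(2τ)u_ss; substituting and dividing by exp(2τ), the lower-order terms cancel: u_τ = 2u_ss (standard heat equation).
Data for u: u(s,0) = T(s,0) = -sin(2s) + 2sin(4s) + 3sin(5s). The boundary conditions carry over: u(0,τ) = u(π,τ) = 0.
Separating variables: u = Σ c_n exp(-2n²τ) sin(ns). From u(s,0) = -sin(2s) + 2sin(4s) + 3sin(5s): c_2=-1, c_4=2, c_5=3.
So u(s,τ) = -exp(-8τ)sin(2s) + 2exp(-32τ)sin(4s) + 3exp(-50τ)sin(5s), and T(s,τ) = exp(2τ)u(s,τ).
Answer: T(s, τ) = -exp(-6τ)sin(2s) + 2exp(-30τ)sin(4s) + 3exp(-48τ)sin(5s)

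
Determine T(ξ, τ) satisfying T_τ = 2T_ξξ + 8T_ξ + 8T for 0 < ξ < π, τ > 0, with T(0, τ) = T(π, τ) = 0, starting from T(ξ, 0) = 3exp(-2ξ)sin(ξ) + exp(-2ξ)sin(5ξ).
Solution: Substitute T = exp(-2ξ)u.
Then T_ξ = exp(-2ξ)(u_ξ - 2u), T_ξξ = exp(-2ξ)(u_ξξ - 4u_ξ + 4u), T_τ = exp(-2ξ)u_τ; substituting and dividing by exp(-2ξ), the lower-order terms cancel: u_τ = 2u_ξξ (standard heat equation).
Data for u: u(ξ,0) = exp(2ξ)T(ξ,0) = 3sin(ξ) + sin(5ξ). The boundary conditions carry over: u(0,τ) = u(π,τ) = 0.
Separating variables: u = Σ c_n exp(-2n²τ) sin(nξ). From u(ξ,0) = 3sin(ξ) + sin(5ξ): c_1=3, c_5=1.
So u(ξ,τ) = 3exp(-2τ)sin(ξ) + exp(-50τ)sin(5ξ), and T(ξ,τ) = exp(-2ξ)u(ξ,τ).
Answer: T(ξ, τ) = 3exp(-2ξ)exp(-2τ)sin(ξ) + exp(-2ξ)exp(-50τ)sin(5ξ)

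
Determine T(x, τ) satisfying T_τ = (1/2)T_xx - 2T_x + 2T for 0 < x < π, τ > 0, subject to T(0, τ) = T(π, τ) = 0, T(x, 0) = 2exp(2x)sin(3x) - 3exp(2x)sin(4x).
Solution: Substitute T = exp(2x)u, i.e. u = exp(-2x)T.
By the product rule, T_x = exp(2x)(u_x + 2u), T_xx = exp(2x)(u_xx + 4u_x + 4u), T_τ = exp(2x)u_τ.
Substituting into the PDE and dividing by exp(2x): u_τ = (1/2)(u_xx + 4u_x + 4u) - 2(u_x + 2u) + 2u.
The lower-order terms cancel, leaving the standard heat equation u_τ = (1/2)u_xx.
Initial data for u: u(x,0) = exp(-2x)T(x,0) = 2sin(3x) - 3sin(4x). The boundary conditions carry over: u(0,τ) = u(π,τ) = 0.
Solve for u:
  Using separation of variables u = X(x)G(τ):
  Eigenfunctions: sin(nx), n = 1, 2, 3, ...
  General solution: u(x, τ) = Σ c_n sin(nx) exp(-n² τ/2)
  Matching u(x,0) = 2sin(3x) - 3sin(4x) term by term: c_3=2, c_4=-3.
Hence u(x,τ) = -3exp(-8τ)sin(4x) + 2exp(-9τ/2)sin(3x).
Transform back: T(x,τ) = exp(2x)u(x,τ).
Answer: T(x, τ) = -3exp(2x)exp(-8τ)sin(4x) + 2exp(2x)exp(-9τ/2)sin(3x)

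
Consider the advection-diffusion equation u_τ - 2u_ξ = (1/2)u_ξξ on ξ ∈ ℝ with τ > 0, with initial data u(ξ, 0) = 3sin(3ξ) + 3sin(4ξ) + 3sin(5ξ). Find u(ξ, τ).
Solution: Moving frame: η = ξ + 2τ, σ = τ, u = w(η,σ), so u_τ = w_σ + 2w_η and u_ξξ = w_ηη.
Hence u_τ - 2u_ξ = w_σ and the PDE becomes the heat equation w_σ = (1/2)w_ηη on η ∈ ℝ.
Initial data: w(η,0) = u(η,0) = 3sin(3η) + 3sin(4η) + 3sin(5η). Each mode sin(nη) decays as exp(-n²σ/2) on ℝ, so w(η,σ) = Σ c_n exp(-n²σ/2) sin(nη) with c_3=3, c_4=3, c_5=3: w(η,σ) = 3exp(-8σ)sin(4η) + 3exp(-9σ/2)sin(3η) + 3exp(-25σ/2)sin(5η).
Substituting back: u(ξ,τ) = w(ξ + 2τ, τ).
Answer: u(ξ, τ) = 3exp(-8τ)sin(4ξ + 8τ) + 3exp(-9τ/2)sin(3ξ + 6τ) + 3exp(-25τ/2)sin(5ξ + 10τ)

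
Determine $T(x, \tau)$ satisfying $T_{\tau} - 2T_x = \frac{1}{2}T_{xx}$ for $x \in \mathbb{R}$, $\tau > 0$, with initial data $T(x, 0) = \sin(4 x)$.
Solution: Moving frame: $\eta = x + 2\tau$, $\sigma = \tau$, $T = u(\eta,\sigma)$, so $T_{\tau} = u_{\sigma} + 2u_{\eta}$ and $T_{xx} = u_{\eta\eta}$.
Hence $T_{\tau} - 2T_x = u_{\sigma}$ and the PDE becomes the heat equation $u_{\sigma} = \frac{1}{2}u_{\eta\eta}$ on $\eta \in \mathbb{R}$.
Initial data: $u(\eta,0) = T(\eta,0) = \sin(4 \eta)$. Each mode $\sin(n\eta)$ decays as $e^{-n^2\sigma/2}$ on $\mathbb{R}$, so $u(\eta,\sigma) = \sum c_n e^{-n^2\sigma/2} \sin(n\eta)$ with $c_4=1$: $u(\eta,\sigma) = e^{-8 \sigma} \sin(4 \eta)$.
Substituting back: $T(x,\tau) = u(x + 2\tau, \tau)$.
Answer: $T(x, \tau) = e^{-8 \tau} \sin(8 \tau + 4 x)$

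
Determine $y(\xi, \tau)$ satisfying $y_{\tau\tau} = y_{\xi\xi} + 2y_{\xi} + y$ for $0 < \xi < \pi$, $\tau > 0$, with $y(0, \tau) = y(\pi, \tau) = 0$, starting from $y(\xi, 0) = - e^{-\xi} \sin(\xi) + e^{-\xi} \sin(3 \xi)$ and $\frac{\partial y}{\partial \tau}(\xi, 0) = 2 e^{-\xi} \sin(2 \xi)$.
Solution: Substitute $y = e^{-\xi}u$, i.e. $u = e^{\xi}y$.
By the product rule, $y_{\xi} = e^{-\xi}(u_{\xi} - u)$, $y_{\xi\xi} = e^{-\xi}(u_{\xi\xi} - 2u_{\xi} + u)$, $y_{\tau\tau} = e^{-\xi}u_{\tau\tau}$.
Substituting into the PDE and dividing by $e^{-\xi}$: $u_{\tau\tau} = (u_{\xi\xi} - 2u_{\xi} + u) + 2(u_{\xi} - u) + u$.
The lower-order terms cancel, leaving the standard wave equation $u_{\tau\tau} = u_{\xi\xi}$.
Initial data for $u$: $u(\xi,0) = e^{\xi}y(\xi,0) = - \sin(\xi) + \sin(3 \xi)$; $u_{\tau}(\xi,0) = e^{\xi}y_{\tau}(\xi,0) = 2 \sin(2 \xi)$. The boundary conditions carry over: $u(0,\tau) = u(\pi,\tau) = 0$.
Solve for $u$:
  Using separation of variables $u = X(\xi)T(\tau)$:
  Eigenfunctions: $\sin(n\xi)$, $n = 1, 2, 3, \ldots$
  General solution: $u(\xi, \tau) = \sum [A_n \cos(n \tau) + B_n \sin(n \tau)] \sin(n\xi)$
  From $u(\xi,0) = - \sin(\xi) + \sin(3 \xi)$: $A_1=-1, A_3=1$. From $u_{\tau}(\xi,0) = 2 \sin(2 \xi)$, using $u_{\tau}(\xi,0) = \sum \omega_n B_n \sin(n\xi)$ with $\omega_n = n$: $B_2 = 2/2 = 1$.
Hence $u(\xi,\tau) = - \sin(\xi) \cos(\tau) + \sin(2 \xi) \sin(2 \tau) + \sin(3 \xi) \cos(3 \tau)$.
Transform back: $y(\xi,\tau) = e^{-\xi}u(\xi,\tau)$.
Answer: $y(\xi, \tau) = e^{-\xi} \sin(2 \tau) \sin(2 \xi) -  e^{-\xi} \sin(\xi) \cos(\tau) + e^{-\xi} \sin(3 \xi) \cos(3 \tau)$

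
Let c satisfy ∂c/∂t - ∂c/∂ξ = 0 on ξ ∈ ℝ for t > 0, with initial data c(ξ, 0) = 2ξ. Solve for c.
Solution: By characteristics (dξ/dt = -1), c(ξ,t) = f(ξ + t) with f = c(·, 0).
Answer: c(ξ, t) = 2t + 2ξ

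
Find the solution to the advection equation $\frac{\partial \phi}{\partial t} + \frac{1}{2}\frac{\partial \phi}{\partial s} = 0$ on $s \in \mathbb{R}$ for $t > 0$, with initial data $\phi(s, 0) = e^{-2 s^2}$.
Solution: By method of characteristics (waves move right with speed 1/2):
Along characteristics $s - \frac{1}{2}t =$ const, $\phi$ is constant, so $\phi(s,t) = f(s - \frac{1}{2}t)$ with $f = \phi( \cdot , 0)$.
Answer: $\phi(s, t) = e^{-2 (s - t/2)^2}$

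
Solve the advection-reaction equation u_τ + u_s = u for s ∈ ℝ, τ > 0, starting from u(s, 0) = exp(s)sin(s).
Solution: Substitute u = exp(s)w.
Then u_s = exp(s)(w_s + w), u_τ = exp(s)w_τ; substituting and dividing by exp(s), the lower-order terms cancel: w_τ + w_s = 0 (standard advection equation).
Data for w: w(s,0) = exp(-s)u(s,0) = sin(s).
By characteristics (ds/dτ = 1), w(s,τ) = f(s - τ) with f = w(·, 0).
So w(s,τ) = sin(s - τ), and u(s,τ) = exp(s)w(s,τ).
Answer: u(s, τ) = exp(s)sin(s - τ)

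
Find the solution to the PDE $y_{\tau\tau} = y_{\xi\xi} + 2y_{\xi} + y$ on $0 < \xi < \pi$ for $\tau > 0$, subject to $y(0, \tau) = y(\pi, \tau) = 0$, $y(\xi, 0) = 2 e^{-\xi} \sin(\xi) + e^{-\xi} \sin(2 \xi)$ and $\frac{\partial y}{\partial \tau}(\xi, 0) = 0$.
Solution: Substitute $y = e^{-\xi}u$, i.e. $u = e^{\xi}y$.
By the product rule, $y_{\xi} = e^{-\xi}(u_{\xi} - u)$, $y_{\xi\xi} = e^{-\xi}(u_{\xi\xi} - 2u_{\xi} + u)$, $y_{\tau\tau} = e^{-\xi}u_{\tau\tau}$.
Substituting into the PDE and dividing by $e^{-\xi}$: $u_{\tau\tau} = (u_{\xi\xi} - 2u_{\xi} + u) + 2(u_{\xi} - u) + u$.
The lower-order terms cancel, leaving the standard wave equation $u_{\tau\tau} = u_{\xi\xi}$.
Initial data for $u$: $u(\xi,0) = e^{\xi}y(\xi,0) = 2 \sin(\xi) + \sin(2 \xi)$; $u_{\tau}(\xi,0) = e^{\xi}y_{\tau}(\xi,0) = 0$. The boundary conditions carry over: $u(0,\tau) = u(\pi,\tau) = 0$.
Solve for $u$:
  Using separation of variables $u = X(\xi)T(\tau)$:
  Eigenfunctions: $\sin(n\xi)$, $n = 1, 2, 3, \ldots$
  General solution: $u(\xi, \tau) = \sum [A_n \cos(n \tau) + B_n \sin(n \tau)] \sin(n\xi)$
  From $u(\xi,0) = 2 \sin(\xi) + \sin(2 \xi)$: $A_1=2, A_2=1$. From $u_{\tau}(\xi,0) = 0$: all $B_n = 0$.
Hence $u(\xi,\tau) = 2 \sin(\xi) \cos(\tau) + \sin(2 \xi) \cos(2 \tau)$.
Transform back: $y(\xi,\tau) = e^{-\xi}u(\xi,\tau)$.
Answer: $y(\xi, \tau) = 2 e^{-\xi} \sin(\xi) \cos(\tau) + e^{-\xi} \sin(2 \xi) \cos(2 \tau)$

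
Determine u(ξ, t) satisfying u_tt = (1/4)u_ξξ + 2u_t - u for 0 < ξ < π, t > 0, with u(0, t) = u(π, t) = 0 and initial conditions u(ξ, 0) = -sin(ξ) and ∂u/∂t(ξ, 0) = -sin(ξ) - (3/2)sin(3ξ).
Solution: Substitute u = exp(t)w.
Then u_t = exp(t)(w_t + w), u_tt = exp(t)(w_tt + 2w_t + w), u_ξξ = exp(t)w_ξξ; substituting and dividing by exp(t), the lower-order terms cancel: w_tt = (1/4)w_ξξ (standard wave equation).
Data for w: w(ξ,0) = u(ξ,0) = -sin(ξ); w_t(ξ,0) = u_t(ξ,0) - u(ξ,0) = -(3/2)sin(3ξ). The boundary conditions carry over: w(0,t) = w(π,t) = 0.
Separating variables: w = Σ [A_n cos(ω_n t) + B_n sin(ω_n t)] sin(nξ), ω_n = n/2. From ICs (B_n = velocity coefficient / ω_n): A_1=-1, B_3=-1.
So w(ξ,t) = -sin(3t/2)sin(3ξ) - sin(ξ)cos(t/2), and u(ξ,t) = exp(t)w(ξ,t).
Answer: u(ξ, t) = -exp(t)sin(3t/2)sin(3ξ) - exp(t)sin(ξ)cos(t/2)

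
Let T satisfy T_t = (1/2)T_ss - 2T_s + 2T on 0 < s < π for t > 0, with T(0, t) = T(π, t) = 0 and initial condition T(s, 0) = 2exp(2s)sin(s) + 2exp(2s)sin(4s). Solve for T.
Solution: Substitute T = exp(2s)u, i.e. u = exp(-2s)T.
By the product rule, T_s = exp(2s)(u_s + 2u), T_ss = exp(2s)(u_ss + 4u_s + 4u), T_t = exp(2s)u_t.
Substituting into the PDE and dividing by exp(2s): u_t = (1/2)(u_ss + 4u_s + 4u) - 2(u_s + 2u) + 2u.
The lower-order terms cancel, leaving the standard heat equation u_t = (1/2)u_ss.
Initial data for u: u(s,0) = exp(-2s)T(s,0) = 2sin(s) + 2sin(4s). The boundary conditions carry over: u(0,t) = u(π,t) = 0.
Solve for u:
  Using separation of variables u = X(s)G(t):
  Eigenfunctions: sin(ns), n = 1, 2, 3, ...
  General solution: u(s, t) = Σ c_n sin(ns) exp(-n² t/2)
  Matching u(s,0) = 2sin(s) + 2sin(4s) term by term: c_1=2, c_4=2.
Hence u(s,t) = 2exp(-8t)sin(4s) + 2exp(-t/2)sin(s).
Transform back: T(s,t) = exp(2s)u(s,t).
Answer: T(s, t) = 2exp(2s)exp(-8t)sin(4s) + 2exp(2s)exp(-t/2)sin(s)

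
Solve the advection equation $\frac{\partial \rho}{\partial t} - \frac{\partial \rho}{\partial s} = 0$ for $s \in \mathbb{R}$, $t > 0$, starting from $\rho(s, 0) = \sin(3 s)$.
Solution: By method of characteristics (waves move left with speed 1):
Along characteristics $s + t =$ const, $\rho$ is constant, so $\rho(s,t) = f(s + t)$ with $f = \rho( \cdot , 0)$.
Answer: $\rho(s, t) = \sin(3 s + 3 t)$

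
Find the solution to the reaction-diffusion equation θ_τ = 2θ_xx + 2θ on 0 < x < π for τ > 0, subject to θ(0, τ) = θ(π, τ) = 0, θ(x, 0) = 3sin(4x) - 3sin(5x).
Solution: Substitute θ = exp(2τ)u, i.e. u = exp(-2τ)θ.
By the product rule, θ_τ = exp(2τ)(u_τ + 2u), θ_xx = exp(2τ)u_xx.
Substituting into the PDE and dividing by exp(2τ): u_τ + 2u = 2u_xx + 2u.
The lower-order terms cancel, leaving the standard heat equation u_τ = 2u_xx.
Initial data for u: u(x,0) = θ(x,0) = 3sin(4x) - 3sin(5x). The boundary conditions carry over: u(0,τ) = u(π,τ) = 0.
Solve for u:
  Using separation of variables u = X(x)G(τ):
  Eigenfunctions: sin(nx), n = 1, 2, 3, ...
  General solution: u(x, τ) = Σ c_n sin(nx) exp(-2n² τ)
  Matching u(x,0) = 3sin(4x) - 3sin(5x) term by term: c_4=3, c_5=-3.
Hence u(x,τ) = 3exp(-32τ)sin(4x) - 3exp(-50τ)sin(5x).
Transform back: θ(x,τ) = exp(2τ)u(x,τ).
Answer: θ(x, τ) = 3exp(-30τ)sin(4x) - 3exp(-48τ)sin(5x)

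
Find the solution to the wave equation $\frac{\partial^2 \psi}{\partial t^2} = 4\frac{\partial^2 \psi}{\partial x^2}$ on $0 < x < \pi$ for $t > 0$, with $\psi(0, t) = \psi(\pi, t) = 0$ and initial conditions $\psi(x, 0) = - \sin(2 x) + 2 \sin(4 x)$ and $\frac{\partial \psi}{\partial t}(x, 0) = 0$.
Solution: Using separation of variables $\psi = X(x)T(t)$:
Eigenfunctions: $\sin(nx)$, $n = 1, 2, 3, \ldots$
General solution: $\psi(x, t) = \sum [A_n \cos(2n t) + B_n \sin(2n t)] \sin(nx)$
From $\psi(x,0) = - \sin(2 x) + 2 \sin(4 x)$: $A_2=-1, A_4=2$. From $\psi_t(x,0) = 0$: all $B_n = 0$.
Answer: $\psi(x, t) = - \sin(2 x) \cos(4 t) + 2 \sin(4 x) \cos(8 t)$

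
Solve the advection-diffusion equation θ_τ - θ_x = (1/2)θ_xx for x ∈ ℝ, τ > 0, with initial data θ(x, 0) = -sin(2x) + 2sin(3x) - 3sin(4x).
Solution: Moving frame: η = x + τ, σ = τ, θ = u(η,σ), so θ_τ = u_σ + u_η and θ_xx = u_ηη.
Hence θ_τ - θ_x = u_σ and the PDE becomes the heat equation u_σ = (1/2)u_ηη on η ∈ ℝ.
Initial data: u(η,0) = θ(η,0) = -sin(2η) + 2sin(3η) - 3sin(4η). Each mode sin(nη) decays as exp(-n²σ/2) on ℝ, so u(η,σ) = Σ c_n exp(-n²σ/2) sin(nη) with c_2=-1, c_3=2, c_4=-3: u(η,σ) = -exp(-2σ)sin(2η) - 3exp(-8σ)sin(4η) + 2exp(-9σ/2)sin(3η).
Substituting back: θ(x,τ) = u(x + τ, τ).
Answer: θ(x, τ) = -exp(-2τ)sin(2x + 2τ) - 3exp(-8τ)sin(4x + 4τ) + 2exp(-9τ/2)sin(3x + 3τ)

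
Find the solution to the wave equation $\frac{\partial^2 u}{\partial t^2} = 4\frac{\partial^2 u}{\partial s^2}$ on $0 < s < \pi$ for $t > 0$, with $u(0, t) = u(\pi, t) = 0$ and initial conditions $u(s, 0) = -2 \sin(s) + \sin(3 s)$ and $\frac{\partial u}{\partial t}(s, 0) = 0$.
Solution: Separating variables: $u = \sum [A_n \cos(\omega_n t) + B_n \sin(\omega_n t)] \sin(ns)$, $\omega_n = 2n$. From ICs: $A_1=-2, A_3=1$.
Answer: $u(s, t) = -2 \sin(s) \cos(2 t) + \sin(3 s) \cos(6 t)$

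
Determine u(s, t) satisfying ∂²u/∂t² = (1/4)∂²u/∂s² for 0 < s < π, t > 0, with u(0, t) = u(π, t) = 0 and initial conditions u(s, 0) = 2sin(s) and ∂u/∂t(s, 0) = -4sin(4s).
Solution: Separating variables: u = Σ [A_n cos(ω_n t) + B_n sin(ω_n t)] sin(ns), ω_n = n/2. From ICs (B_n = velocity coefficient / ω_n): A_1=2, B_4=-2.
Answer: u(s, t) = 2sin(s)cos(t/2) - 2sin(4s)sin(2t)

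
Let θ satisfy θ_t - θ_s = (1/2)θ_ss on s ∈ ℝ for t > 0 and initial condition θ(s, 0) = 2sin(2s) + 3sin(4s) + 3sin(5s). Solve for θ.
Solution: Moving frame: η = s + t, σ = t, θ = u(η,σ), so θ_t = u_σ + u_η and θ_ss = u_ηη.
Hence θ_t - θ_s = u_σ and the PDE becomes the heat equation u_σ = (1/2)u_ηη on η ∈ ℝ.
Initial data: u(η,0) = θ(η,0) = 2sin(2η) + 3sin(4η) + 3sin(5η). Each mode sin(nη) decays as exp(-n²σ/2) on ℝ, so u(η,σ) = Σ c_n exp(-n²σ/2) sin(nη) with c_2=2, c_4=3, c_5=3: u(η,σ) = 2exp(-2σ)sin(2η) + 3exp(-8σ)sin(4η) + 3exp(-25σ/2)sin(5η).
Substituting back: θ(s,t) = u(s + t, t).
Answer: θ(s, t) = 2exp(-2t)sin(2s + 2t) + 3exp(-8t)sin(4s + 4t) + 3exp(-25t/2)sin(5s + 5t)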